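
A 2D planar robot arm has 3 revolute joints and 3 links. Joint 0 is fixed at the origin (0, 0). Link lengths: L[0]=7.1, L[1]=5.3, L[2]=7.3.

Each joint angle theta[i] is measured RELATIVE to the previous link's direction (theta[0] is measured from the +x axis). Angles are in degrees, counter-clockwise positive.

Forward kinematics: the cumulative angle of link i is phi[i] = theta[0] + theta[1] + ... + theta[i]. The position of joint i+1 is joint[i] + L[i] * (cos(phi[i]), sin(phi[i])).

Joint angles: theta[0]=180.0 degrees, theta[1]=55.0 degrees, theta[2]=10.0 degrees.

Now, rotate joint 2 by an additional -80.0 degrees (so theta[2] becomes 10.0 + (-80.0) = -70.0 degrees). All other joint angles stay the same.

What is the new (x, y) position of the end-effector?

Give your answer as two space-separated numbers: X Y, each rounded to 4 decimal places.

joint[0] = (0.0000, 0.0000)  (base)
link 0: phi[0] = 180 = 180 deg
  cos(180 deg) = -1.0000, sin(180 deg) = 0.0000
  joint[1] = (0.0000, 0.0000) + 7.1 * (-1.0000, 0.0000) = (0.0000 + -7.1000, 0.0000 + 0.0000) = (-7.1000, 0.0000)
link 1: phi[1] = 180 + 55 = 235 deg
  cos(235 deg) = -0.5736, sin(235 deg) = -0.8192
  joint[2] = (-7.1000, 0.0000) + 5.3 * (-0.5736, -0.8192) = (-7.1000 + -3.0400, 0.0000 + -4.3415) = (-10.1400, -4.3415)
link 2: phi[2] = 180 + 55 + -70 = 165 deg
  cos(165 deg) = -0.9659, sin(165 deg) = 0.2588
  joint[3] = (-10.1400, -4.3415) + 7.3 * (-0.9659, 0.2588) = (-10.1400 + -7.0513, -4.3415 + 1.8894) = (-17.1912, -2.4521)
End effector: (-17.1912, -2.4521)

Answer: -17.1912 -2.4521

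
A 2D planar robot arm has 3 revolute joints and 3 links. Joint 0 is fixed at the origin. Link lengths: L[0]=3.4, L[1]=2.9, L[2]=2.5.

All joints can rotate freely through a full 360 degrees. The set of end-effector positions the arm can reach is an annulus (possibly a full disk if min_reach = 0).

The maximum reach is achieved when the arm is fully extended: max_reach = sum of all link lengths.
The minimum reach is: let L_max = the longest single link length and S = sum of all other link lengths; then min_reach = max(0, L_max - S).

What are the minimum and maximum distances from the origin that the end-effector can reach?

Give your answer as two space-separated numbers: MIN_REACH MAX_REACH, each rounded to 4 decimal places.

Answer: 0.0000 8.8000

Derivation:
Link lengths: [3.4, 2.9, 2.5]
max_reach = 3.4 + 2.9 + 2.5 = 8.8
L_max = max([3.4, 2.9, 2.5]) = 3.4
S (sum of others) = 8.8 - 3.4 = 5.4
min_reach = max(0, 3.4 - 5.4) = max(0, -2) = 0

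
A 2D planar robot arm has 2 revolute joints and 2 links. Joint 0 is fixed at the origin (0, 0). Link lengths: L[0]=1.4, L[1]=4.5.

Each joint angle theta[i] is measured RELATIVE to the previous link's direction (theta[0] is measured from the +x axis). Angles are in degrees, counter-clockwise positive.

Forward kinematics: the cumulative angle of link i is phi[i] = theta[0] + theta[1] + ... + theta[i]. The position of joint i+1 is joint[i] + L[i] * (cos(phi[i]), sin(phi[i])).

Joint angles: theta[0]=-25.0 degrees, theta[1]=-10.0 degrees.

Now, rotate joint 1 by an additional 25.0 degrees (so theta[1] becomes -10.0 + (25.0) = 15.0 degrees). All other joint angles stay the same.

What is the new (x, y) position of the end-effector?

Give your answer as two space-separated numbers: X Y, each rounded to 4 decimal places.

Answer: 5.7005 -1.3731

Derivation:
joint[0] = (0.0000, 0.0000)  (base)
link 0: phi[0] = -25 = -25 deg
  cos(-25 deg) = 0.9063, sin(-25 deg) = -0.4226
  joint[1] = (0.0000, 0.0000) + 1.4 * (0.9063, -0.4226) = (0.0000 + 1.2688, 0.0000 + -0.5917) = (1.2688, -0.5917)
link 1: phi[1] = -25 + 15 = -10 deg
  cos(-10 deg) = 0.9848, sin(-10 deg) = -0.1736
  joint[2] = (1.2688, -0.5917) + 4.5 * (0.9848, -0.1736) = (1.2688 + 4.4316, -0.5917 + -0.7814) = (5.7005, -1.3731)
End effector: (5.7005, -1.3731)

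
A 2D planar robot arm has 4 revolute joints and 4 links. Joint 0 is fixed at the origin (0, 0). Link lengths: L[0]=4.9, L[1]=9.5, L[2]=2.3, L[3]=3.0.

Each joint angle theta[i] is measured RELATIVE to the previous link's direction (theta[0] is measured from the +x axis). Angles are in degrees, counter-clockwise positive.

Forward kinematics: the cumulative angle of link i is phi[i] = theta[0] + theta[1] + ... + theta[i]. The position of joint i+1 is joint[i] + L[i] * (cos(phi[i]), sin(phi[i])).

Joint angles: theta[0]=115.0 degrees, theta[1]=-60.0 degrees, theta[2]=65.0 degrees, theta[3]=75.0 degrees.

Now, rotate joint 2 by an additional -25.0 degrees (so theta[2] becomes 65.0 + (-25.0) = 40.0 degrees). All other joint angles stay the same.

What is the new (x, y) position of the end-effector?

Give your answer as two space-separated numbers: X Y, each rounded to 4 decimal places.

Answer: 0.2233 15.0350

Derivation:
joint[0] = (0.0000, 0.0000)  (base)
link 0: phi[0] = 115 = 115 deg
  cos(115 deg) = -0.4226, sin(115 deg) = 0.9063
  joint[1] = (0.0000, 0.0000) + 4.9 * (-0.4226, 0.9063) = (0.0000 + -2.0708, 0.0000 + 4.4409) = (-2.0708, 4.4409)
link 1: phi[1] = 115 + -60 = 55 deg
  cos(55 deg) = 0.5736, sin(55 deg) = 0.8192
  joint[2] = (-2.0708, 4.4409) + 9.5 * (0.5736, 0.8192) = (-2.0708 + 5.4490, 4.4409 + 7.7819) = (3.3781, 12.2229)
link 2: phi[2] = 115 + -60 + 40 = 95 deg
  cos(95 deg) = -0.0872, sin(95 deg) = 0.9962
  joint[3] = (3.3781, 12.2229) + 2.3 * (-0.0872, 0.9962) = (3.3781 + -0.2005, 12.2229 + 2.2912) = (3.1777, 14.5141)
link 3: phi[3] = 115 + -60 + 40 + 75 = 170 deg
  cos(170 deg) = -0.9848, sin(170 deg) = 0.1736
  joint[4] = (3.1777, 14.5141) + 3 * (-0.9848, 0.1736) = (3.1777 + -2.9544, 14.5141 + 0.5209) = (0.2233, 15.0350)
End effector: (0.2233, 15.0350)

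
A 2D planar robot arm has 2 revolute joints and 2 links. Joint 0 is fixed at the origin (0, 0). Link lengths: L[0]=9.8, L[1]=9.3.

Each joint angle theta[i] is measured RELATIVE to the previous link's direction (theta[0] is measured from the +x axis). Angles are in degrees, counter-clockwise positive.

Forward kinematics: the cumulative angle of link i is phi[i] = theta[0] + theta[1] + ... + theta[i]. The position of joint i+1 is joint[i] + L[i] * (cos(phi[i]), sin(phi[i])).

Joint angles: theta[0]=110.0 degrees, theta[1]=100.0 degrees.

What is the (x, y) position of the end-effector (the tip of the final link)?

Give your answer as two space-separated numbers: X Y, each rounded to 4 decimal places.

Answer: -11.4058 4.5590

Derivation:
joint[0] = (0.0000, 0.0000)  (base)
link 0: phi[0] = 110 = 110 deg
  cos(110 deg) = -0.3420, sin(110 deg) = 0.9397
  joint[1] = (0.0000, 0.0000) + 9.8 * (-0.3420, 0.9397) = (0.0000 + -3.3518, 0.0000 + 9.2090) = (-3.3518, 9.2090)
link 1: phi[1] = 110 + 100 = 210 deg
  cos(210 deg) = -0.8660, sin(210 deg) = -0.5000
  joint[2] = (-3.3518, 9.2090) + 9.3 * (-0.8660, -0.5000) = (-3.3518 + -8.0540, 9.2090 + -4.6500) = (-11.4058, 4.5590)
End effector: (-11.4058, 4.5590)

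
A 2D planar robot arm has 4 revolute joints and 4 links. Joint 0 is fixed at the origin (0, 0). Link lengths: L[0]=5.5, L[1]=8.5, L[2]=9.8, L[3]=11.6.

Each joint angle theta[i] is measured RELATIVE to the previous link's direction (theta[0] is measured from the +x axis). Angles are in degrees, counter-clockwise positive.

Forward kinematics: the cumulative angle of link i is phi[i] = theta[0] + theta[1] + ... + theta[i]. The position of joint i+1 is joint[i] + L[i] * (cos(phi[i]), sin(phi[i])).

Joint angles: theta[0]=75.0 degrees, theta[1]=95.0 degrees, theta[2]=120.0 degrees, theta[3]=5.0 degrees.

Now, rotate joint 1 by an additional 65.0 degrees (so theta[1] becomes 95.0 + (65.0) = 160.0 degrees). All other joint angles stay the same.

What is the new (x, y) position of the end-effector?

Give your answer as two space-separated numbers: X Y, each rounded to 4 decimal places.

joint[0] = (0.0000, 0.0000)  (base)
link 0: phi[0] = 75 = 75 deg
  cos(75 deg) = 0.2588, sin(75 deg) = 0.9659
  joint[1] = (0.0000, 0.0000) + 5.5 * (0.2588, 0.9659) = (0.0000 + 1.4235, 0.0000 + 5.3126) = (1.4235, 5.3126)
link 1: phi[1] = 75 + 160 = 235 deg
  cos(235 deg) = -0.5736, sin(235 deg) = -0.8192
  joint[2] = (1.4235, 5.3126) + 8.5 * (-0.5736, -0.8192) = (1.4235 + -4.8754, 5.3126 + -6.9628) = (-3.4519, -1.6502)
link 2: phi[2] = 75 + 160 + 120 = 355 deg
  cos(355 deg) = 0.9962, sin(355 deg) = -0.0872
  joint[3] = (-3.4519, -1.6502) + 9.8 * (0.9962, -0.0872) = (-3.4519 + 9.7627, -1.6502 + -0.8541) = (6.3108, -2.5043)
link 3: phi[3] = 75 + 160 + 120 + 5 = 360 deg
  cos(360 deg) = 1.0000, sin(360 deg) = -0.0000
  joint[4] = (6.3108, -2.5043) + 11.6 * (1.0000, -0.0000) = (6.3108 + 11.6000, -2.5043 + -0.0000) = (17.9108, -2.5043)
End effector: (17.9108, -2.5043)

Answer: 17.9108 -2.5043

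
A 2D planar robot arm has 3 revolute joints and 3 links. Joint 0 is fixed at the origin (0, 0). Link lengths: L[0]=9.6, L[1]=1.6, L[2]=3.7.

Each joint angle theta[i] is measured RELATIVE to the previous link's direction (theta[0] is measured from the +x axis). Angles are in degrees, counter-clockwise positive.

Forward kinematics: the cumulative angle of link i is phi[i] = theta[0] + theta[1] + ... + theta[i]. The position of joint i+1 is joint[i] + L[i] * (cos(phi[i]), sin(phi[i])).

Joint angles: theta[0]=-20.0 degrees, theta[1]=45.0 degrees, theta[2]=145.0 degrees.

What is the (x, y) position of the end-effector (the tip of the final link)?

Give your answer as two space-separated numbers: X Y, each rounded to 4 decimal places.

joint[0] = (0.0000, 0.0000)  (base)
link 0: phi[0] = -20 = -20 deg
  cos(-20 deg) = 0.9397, sin(-20 deg) = -0.3420
  joint[1] = (0.0000, 0.0000) + 9.6 * (0.9397, -0.3420) = (0.0000 + 9.0210, 0.0000 + -3.2834) = (9.0210, -3.2834)
link 1: phi[1] = -20 + 45 = 25 deg
  cos(25 deg) = 0.9063, sin(25 deg) = 0.4226
  joint[2] = (9.0210, -3.2834) + 1.6 * (0.9063, 0.4226) = (9.0210 + 1.4501, -3.2834 + 0.6762) = (10.4711, -2.6072)
link 2: phi[2] = -20 + 45 + 145 = 170 deg
  cos(170 deg) = -0.9848, sin(170 deg) = 0.1736
  joint[3] = (10.4711, -2.6072) + 3.7 * (-0.9848, 0.1736) = (10.4711 + -3.6438, -2.6072 + 0.6425) = (6.8274, -1.9647)
End effector: (6.8274, -1.9647)

Answer: 6.8274 -1.9647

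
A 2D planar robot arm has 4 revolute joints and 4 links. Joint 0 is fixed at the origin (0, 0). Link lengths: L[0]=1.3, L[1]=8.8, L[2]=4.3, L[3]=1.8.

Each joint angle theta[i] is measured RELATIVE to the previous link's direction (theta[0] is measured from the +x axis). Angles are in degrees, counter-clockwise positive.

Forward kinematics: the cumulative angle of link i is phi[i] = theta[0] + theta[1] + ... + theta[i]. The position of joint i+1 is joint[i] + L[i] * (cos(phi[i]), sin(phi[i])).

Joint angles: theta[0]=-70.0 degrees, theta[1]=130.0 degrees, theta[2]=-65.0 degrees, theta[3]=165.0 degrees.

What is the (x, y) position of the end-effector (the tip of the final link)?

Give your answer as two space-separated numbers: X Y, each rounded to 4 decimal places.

Answer: 7.4368 6.6403

Derivation:
joint[0] = (0.0000, 0.0000)  (base)
link 0: phi[0] = -70 = -70 deg
  cos(-70 deg) = 0.3420, sin(-70 deg) = -0.9397
  joint[1] = (0.0000, 0.0000) + 1.3 * (0.3420, -0.9397) = (0.0000 + 0.4446, 0.0000 + -1.2216) = (0.4446, -1.2216)
link 1: phi[1] = -70 + 130 = 60 deg
  cos(60 deg) = 0.5000, sin(60 deg) = 0.8660
  joint[2] = (0.4446, -1.2216) + 8.8 * (0.5000, 0.8660) = (0.4446 + 4.4000, -1.2216 + 7.6210) = (4.8446, 6.3994)
link 2: phi[2] = -70 + 130 + -65 = -5 deg
  cos(-5 deg) = 0.9962, sin(-5 deg) = -0.0872
  joint[3] = (4.8446, 6.3994) + 4.3 * (0.9962, -0.0872) = (4.8446 + 4.2836, 6.3994 + -0.3748) = (9.1283, 6.0247)
link 3: phi[3] = -70 + 130 + -65 + 165 = 160 deg
  cos(160 deg) = -0.9397, sin(160 deg) = 0.3420
  joint[4] = (9.1283, 6.0247) + 1.8 * (-0.9397, 0.3420) = (9.1283 + -1.6914, 6.0247 + 0.6156) = (7.4368, 6.6403)
End effector: (7.4368, 6.6403)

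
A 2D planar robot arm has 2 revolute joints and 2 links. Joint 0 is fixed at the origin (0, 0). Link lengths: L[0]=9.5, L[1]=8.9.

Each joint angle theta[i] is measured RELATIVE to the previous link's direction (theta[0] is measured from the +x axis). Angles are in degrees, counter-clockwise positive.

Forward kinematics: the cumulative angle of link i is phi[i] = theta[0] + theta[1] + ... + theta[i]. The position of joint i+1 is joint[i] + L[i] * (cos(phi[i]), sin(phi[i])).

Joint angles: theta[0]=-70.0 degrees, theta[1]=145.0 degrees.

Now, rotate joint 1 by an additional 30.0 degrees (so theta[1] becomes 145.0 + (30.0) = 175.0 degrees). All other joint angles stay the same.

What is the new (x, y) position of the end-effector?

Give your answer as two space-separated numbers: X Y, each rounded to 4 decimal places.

Answer: 0.9457 -0.3303

Derivation:
joint[0] = (0.0000, 0.0000)  (base)
link 0: phi[0] = -70 = -70 deg
  cos(-70 deg) = 0.3420, sin(-70 deg) = -0.9397
  joint[1] = (0.0000, 0.0000) + 9.5 * (0.3420, -0.9397) = (0.0000 + 3.2492, 0.0000 + -8.9271) = (3.2492, -8.9271)
link 1: phi[1] = -70 + 175 = 105 deg
  cos(105 deg) = -0.2588, sin(105 deg) = 0.9659
  joint[2] = (3.2492, -8.9271) + 8.9 * (-0.2588, 0.9659) = (3.2492 + -2.3035, -8.9271 + 8.5967) = (0.9457, -0.3303)
End effector: (0.9457, -0.3303)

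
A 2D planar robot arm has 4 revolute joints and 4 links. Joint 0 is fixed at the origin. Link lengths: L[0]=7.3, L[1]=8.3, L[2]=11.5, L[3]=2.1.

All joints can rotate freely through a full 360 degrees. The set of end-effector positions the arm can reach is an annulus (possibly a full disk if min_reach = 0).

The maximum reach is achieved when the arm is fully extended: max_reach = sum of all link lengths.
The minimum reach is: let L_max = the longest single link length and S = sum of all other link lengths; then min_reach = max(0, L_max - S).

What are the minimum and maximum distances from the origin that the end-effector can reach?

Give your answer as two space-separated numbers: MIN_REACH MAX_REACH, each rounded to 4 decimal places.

Link lengths: [7.3, 8.3, 11.5, 2.1]
max_reach = 7.3 + 8.3 + 11.5 + 2.1 = 29.2
L_max = max([7.3, 8.3, 11.5, 2.1]) = 11.5
S (sum of others) = 29.2 - 11.5 = 17.7
min_reach = max(0, 11.5 - 17.7) = max(0, -6.2) = 0

Answer: 0.0000 29.2000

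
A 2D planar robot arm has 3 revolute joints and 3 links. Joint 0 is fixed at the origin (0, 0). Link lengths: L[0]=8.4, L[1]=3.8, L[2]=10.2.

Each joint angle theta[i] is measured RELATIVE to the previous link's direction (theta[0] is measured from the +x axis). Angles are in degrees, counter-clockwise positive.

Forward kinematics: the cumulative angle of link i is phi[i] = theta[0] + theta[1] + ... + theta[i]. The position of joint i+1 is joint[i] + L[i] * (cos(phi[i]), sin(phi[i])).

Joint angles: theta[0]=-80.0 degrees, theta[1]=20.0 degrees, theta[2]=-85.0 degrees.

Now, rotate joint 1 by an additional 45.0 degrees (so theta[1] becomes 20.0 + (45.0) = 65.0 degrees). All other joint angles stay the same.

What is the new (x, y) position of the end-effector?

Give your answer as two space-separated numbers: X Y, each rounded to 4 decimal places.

joint[0] = (0.0000, 0.0000)  (base)
link 0: phi[0] = -80 = -80 deg
  cos(-80 deg) = 0.1736, sin(-80 deg) = -0.9848
  joint[1] = (0.0000, 0.0000) + 8.4 * (0.1736, -0.9848) = (0.0000 + 1.4586, 0.0000 + -8.2724) = (1.4586, -8.2724)
link 1: phi[1] = -80 + 65 = -15 deg
  cos(-15 deg) = 0.9659, sin(-15 deg) = -0.2588
  joint[2] = (1.4586, -8.2724) + 3.8 * (0.9659, -0.2588) = (1.4586 + 3.6705, -8.2724 + -0.9835) = (5.1292, -9.2559)
link 2: phi[2] = -80 + 65 + -85 = -100 deg
  cos(-100 deg) = -0.1736, sin(-100 deg) = -0.9848
  joint[3] = (5.1292, -9.2559) + 10.2 * (-0.1736, -0.9848) = (5.1292 + -1.7712, -9.2559 + -10.0450) = (3.3580, -19.3009)
End effector: (3.3580, -19.3009)

Answer: 3.3580 -19.3009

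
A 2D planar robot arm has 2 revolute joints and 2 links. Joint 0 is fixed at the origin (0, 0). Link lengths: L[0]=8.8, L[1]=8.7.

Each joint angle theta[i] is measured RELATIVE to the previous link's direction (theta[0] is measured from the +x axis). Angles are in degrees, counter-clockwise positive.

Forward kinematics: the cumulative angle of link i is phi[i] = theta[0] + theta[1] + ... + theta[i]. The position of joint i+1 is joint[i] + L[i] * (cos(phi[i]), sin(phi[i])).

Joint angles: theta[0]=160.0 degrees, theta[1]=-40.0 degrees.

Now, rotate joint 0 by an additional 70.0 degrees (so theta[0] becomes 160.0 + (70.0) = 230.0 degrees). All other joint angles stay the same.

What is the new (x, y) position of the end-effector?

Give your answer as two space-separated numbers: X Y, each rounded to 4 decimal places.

Answer: -14.2244 -8.2519

Derivation:
joint[0] = (0.0000, 0.0000)  (base)
link 0: phi[0] = 230 = 230 deg
  cos(230 deg) = -0.6428, sin(230 deg) = -0.7660
  joint[1] = (0.0000, 0.0000) + 8.8 * (-0.6428, -0.7660) = (0.0000 + -5.6565, 0.0000 + -6.7412) = (-5.6565, -6.7412)
link 1: phi[1] = 230 + -40 = 190 deg
  cos(190 deg) = -0.9848, sin(190 deg) = -0.1736
  joint[2] = (-5.6565, -6.7412) + 8.7 * (-0.9848, -0.1736) = (-5.6565 + -8.5678, -6.7412 + -1.5107) = (-14.2244, -8.2519)
End effector: (-14.2244, -8.2519)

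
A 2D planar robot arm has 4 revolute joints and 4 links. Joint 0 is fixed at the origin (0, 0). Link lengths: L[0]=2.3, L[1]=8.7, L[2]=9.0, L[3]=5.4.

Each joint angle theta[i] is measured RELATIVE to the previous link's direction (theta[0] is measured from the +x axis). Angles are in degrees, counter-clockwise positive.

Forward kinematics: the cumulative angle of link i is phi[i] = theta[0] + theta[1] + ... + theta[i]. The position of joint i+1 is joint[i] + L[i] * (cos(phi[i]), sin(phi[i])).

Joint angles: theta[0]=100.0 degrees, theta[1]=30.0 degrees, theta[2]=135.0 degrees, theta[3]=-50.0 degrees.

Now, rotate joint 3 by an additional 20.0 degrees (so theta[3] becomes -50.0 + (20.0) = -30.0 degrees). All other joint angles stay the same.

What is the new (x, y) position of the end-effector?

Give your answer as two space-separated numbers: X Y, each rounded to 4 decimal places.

Answer: -9.8734 -4.4595

Derivation:
joint[0] = (0.0000, 0.0000)  (base)
link 0: phi[0] = 100 = 100 deg
  cos(100 deg) = -0.1736, sin(100 deg) = 0.9848
  joint[1] = (0.0000, 0.0000) + 2.3 * (-0.1736, 0.9848) = (0.0000 + -0.3994, 0.0000 + 2.2651) = (-0.3994, 2.2651)
link 1: phi[1] = 100 + 30 = 130 deg
  cos(130 deg) = -0.6428, sin(130 deg) = 0.7660
  joint[2] = (-0.3994, 2.2651) + 8.7 * (-0.6428, 0.7660) = (-0.3994 + -5.5923, 2.2651 + 6.6646) = (-5.9916, 8.9296)
link 2: phi[2] = 100 + 30 + 135 = 265 deg
  cos(265 deg) = -0.0872, sin(265 deg) = -0.9962
  joint[3] = (-5.9916, 8.9296) + 9 * (-0.0872, -0.9962) = (-5.9916 + -0.7844, 8.9296 + -8.9658) = (-6.7760, -0.0361)
link 3: phi[3] = 100 + 30 + 135 + -30 = 235 deg
  cos(235 deg) = -0.5736, sin(235 deg) = -0.8192
  joint[4] = (-6.7760, -0.0361) + 5.4 * (-0.5736, -0.8192) = (-6.7760 + -3.0973, -0.0361 + -4.4234) = (-9.8734, -4.4595)
End effector: (-9.8734, -4.4595)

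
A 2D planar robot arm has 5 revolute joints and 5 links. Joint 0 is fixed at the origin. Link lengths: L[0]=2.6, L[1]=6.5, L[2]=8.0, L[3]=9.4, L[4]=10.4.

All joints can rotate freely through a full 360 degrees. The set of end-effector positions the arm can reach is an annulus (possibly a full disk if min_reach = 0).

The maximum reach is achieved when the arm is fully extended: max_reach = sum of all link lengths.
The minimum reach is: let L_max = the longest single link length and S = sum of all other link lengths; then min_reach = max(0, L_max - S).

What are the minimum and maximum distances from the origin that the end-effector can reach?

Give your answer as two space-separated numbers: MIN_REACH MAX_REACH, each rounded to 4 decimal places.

Link lengths: [2.6, 6.5, 8.0, 9.4, 10.4]
max_reach = 2.6 + 6.5 + 8 + 9.4 + 10.4 = 36.9
L_max = max([2.6, 6.5, 8.0, 9.4, 10.4]) = 10.4
S (sum of others) = 36.9 - 10.4 = 26.5
min_reach = max(0, 10.4 - 26.5) = max(0, -16.1) = 0

Answer: 0.0000 36.9000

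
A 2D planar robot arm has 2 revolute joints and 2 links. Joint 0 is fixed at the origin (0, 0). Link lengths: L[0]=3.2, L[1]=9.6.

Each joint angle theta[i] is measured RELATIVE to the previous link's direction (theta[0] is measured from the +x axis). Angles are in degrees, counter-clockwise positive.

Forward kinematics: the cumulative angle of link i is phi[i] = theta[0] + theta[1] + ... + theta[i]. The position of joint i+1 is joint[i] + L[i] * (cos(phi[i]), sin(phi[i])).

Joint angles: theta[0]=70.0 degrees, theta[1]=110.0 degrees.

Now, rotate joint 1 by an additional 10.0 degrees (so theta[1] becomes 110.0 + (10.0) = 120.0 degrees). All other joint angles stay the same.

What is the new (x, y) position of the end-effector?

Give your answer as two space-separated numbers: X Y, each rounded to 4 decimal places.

Answer: -8.3597 1.3400

Derivation:
joint[0] = (0.0000, 0.0000)  (base)
link 0: phi[0] = 70 = 70 deg
  cos(70 deg) = 0.3420, sin(70 deg) = 0.9397
  joint[1] = (0.0000, 0.0000) + 3.2 * (0.3420, 0.9397) = (0.0000 + 1.0945, 0.0000 + 3.0070) = (1.0945, 3.0070)
link 1: phi[1] = 70 + 120 = 190 deg
  cos(190 deg) = -0.9848, sin(190 deg) = -0.1736
  joint[2] = (1.0945, 3.0070) + 9.6 * (-0.9848, -0.1736) = (1.0945 + -9.4542, 3.0070 + -1.6670) = (-8.3597, 1.3400)
End effector: (-8.3597, 1.3400)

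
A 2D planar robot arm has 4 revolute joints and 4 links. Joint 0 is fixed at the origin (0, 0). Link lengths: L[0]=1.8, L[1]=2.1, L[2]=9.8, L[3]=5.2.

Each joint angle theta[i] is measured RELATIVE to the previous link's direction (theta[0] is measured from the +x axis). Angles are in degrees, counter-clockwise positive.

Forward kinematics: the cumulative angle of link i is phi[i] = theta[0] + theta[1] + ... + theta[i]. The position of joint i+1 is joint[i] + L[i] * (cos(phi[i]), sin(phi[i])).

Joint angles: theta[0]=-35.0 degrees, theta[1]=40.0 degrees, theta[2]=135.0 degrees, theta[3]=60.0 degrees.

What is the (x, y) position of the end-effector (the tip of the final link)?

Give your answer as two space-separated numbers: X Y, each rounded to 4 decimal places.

Answer: -8.8272 3.6714

Derivation:
joint[0] = (0.0000, 0.0000)  (base)
link 0: phi[0] = -35 = -35 deg
  cos(-35 deg) = 0.8192, sin(-35 deg) = -0.5736
  joint[1] = (0.0000, 0.0000) + 1.8 * (0.8192, -0.5736) = (0.0000 + 1.4745, 0.0000 + -1.0324) = (1.4745, -1.0324)
link 1: phi[1] = -35 + 40 = 5 deg
  cos(5 deg) = 0.9962, sin(5 deg) = 0.0872
  joint[2] = (1.4745, -1.0324) + 2.1 * (0.9962, 0.0872) = (1.4745 + 2.0920, -1.0324 + 0.1830) = (3.5665, -0.8494)
link 2: phi[2] = -35 + 40 + 135 = 140 deg
  cos(140 deg) = -0.7660, sin(140 deg) = 0.6428
  joint[3] = (3.5665, -0.8494) + 9.8 * (-0.7660, 0.6428) = (3.5665 + -7.5072, -0.8494 + 6.2993) = (-3.9408, 5.4499)
link 3: phi[3] = -35 + 40 + 135 + 60 = 200 deg
  cos(200 deg) = -0.9397, sin(200 deg) = -0.3420
  joint[4] = (-3.9408, 5.4499) + 5.2 * (-0.9397, -0.3420) = (-3.9408 + -4.8864, 5.4499 + -1.7785) = (-8.8272, 3.6714)
End effector: (-8.8272, 3.6714)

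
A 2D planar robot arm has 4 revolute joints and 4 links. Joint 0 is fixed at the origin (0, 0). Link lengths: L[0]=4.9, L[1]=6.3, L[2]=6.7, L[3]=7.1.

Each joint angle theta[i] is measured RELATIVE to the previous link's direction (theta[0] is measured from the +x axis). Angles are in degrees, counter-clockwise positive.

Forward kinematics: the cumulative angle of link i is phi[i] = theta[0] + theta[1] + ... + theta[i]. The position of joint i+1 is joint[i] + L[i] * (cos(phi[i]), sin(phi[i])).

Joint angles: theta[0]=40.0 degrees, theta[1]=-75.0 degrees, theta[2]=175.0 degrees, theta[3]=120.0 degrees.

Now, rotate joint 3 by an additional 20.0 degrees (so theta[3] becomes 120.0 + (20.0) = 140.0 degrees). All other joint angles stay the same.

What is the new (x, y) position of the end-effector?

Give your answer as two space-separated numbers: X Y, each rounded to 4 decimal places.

Answer: 5.0147 -3.1493

Derivation:
joint[0] = (0.0000, 0.0000)  (base)
link 0: phi[0] = 40 = 40 deg
  cos(40 deg) = 0.7660, sin(40 deg) = 0.6428
  joint[1] = (0.0000, 0.0000) + 4.9 * (0.7660, 0.6428) = (0.0000 + 3.7536, 0.0000 + 3.1497) = (3.7536, 3.1497)
link 1: phi[1] = 40 + -75 = -35 deg
  cos(-35 deg) = 0.8192, sin(-35 deg) = -0.5736
  joint[2] = (3.7536, 3.1497) + 6.3 * (0.8192, -0.5736) = (3.7536 + 5.1607, 3.1497 + -3.6135) = (8.9143, -0.4639)
link 2: phi[2] = 40 + -75 + 175 = 140 deg
  cos(140 deg) = -0.7660, sin(140 deg) = 0.6428
  joint[3] = (8.9143, -0.4639) + 6.7 * (-0.7660, 0.6428) = (8.9143 + -5.1325, -0.4639 + 4.3067) = (3.7818, 3.8428)
link 3: phi[3] = 40 + -75 + 175 + 140 = 280 deg
  cos(280 deg) = 0.1736, sin(280 deg) = -0.9848
  joint[4] = (3.7818, 3.8428) + 7.1 * (0.1736, -0.9848) = (3.7818 + 1.2329, 3.8428 + -6.9921) = (5.0147, -3.1493)
End effector: (5.0147, -3.1493)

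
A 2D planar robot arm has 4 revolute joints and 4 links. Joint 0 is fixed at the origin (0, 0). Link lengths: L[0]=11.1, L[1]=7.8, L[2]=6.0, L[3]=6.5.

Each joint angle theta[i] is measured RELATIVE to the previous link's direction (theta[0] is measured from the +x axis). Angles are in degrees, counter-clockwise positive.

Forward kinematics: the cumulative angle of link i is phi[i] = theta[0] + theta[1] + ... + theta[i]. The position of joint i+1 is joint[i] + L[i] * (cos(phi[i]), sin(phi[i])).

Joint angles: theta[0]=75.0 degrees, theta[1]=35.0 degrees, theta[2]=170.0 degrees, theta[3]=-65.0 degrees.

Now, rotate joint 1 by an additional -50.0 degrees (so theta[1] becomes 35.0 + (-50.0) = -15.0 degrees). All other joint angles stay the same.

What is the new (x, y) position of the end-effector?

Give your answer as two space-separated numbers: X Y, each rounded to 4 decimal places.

joint[0] = (0.0000, 0.0000)  (base)
link 0: phi[0] = 75 = 75 deg
  cos(75 deg) = 0.2588, sin(75 deg) = 0.9659
  joint[1] = (0.0000, 0.0000) + 11.1 * (0.2588, 0.9659) = (0.0000 + 2.8729, 0.0000 + 10.7218) = (2.8729, 10.7218)
link 1: phi[1] = 75 + -15 = 60 deg
  cos(60 deg) = 0.5000, sin(60 deg) = 0.8660
  joint[2] = (2.8729, 10.7218) + 7.8 * (0.5000, 0.8660) = (2.8729 + 3.9000, 10.7218 + 6.7550) = (6.7729, 17.4768)
link 2: phi[2] = 75 + -15 + 170 = 230 deg
  cos(230 deg) = -0.6428, sin(230 deg) = -0.7660
  joint[3] = (6.7729, 17.4768) + 6 * (-0.6428, -0.7660) = (6.7729 + -3.8567, 17.4768 + -4.5963) = (2.9162, 12.8805)
link 3: phi[3] = 75 + -15 + 170 + -65 = 165 deg
  cos(165 deg) = -0.9659, sin(165 deg) = 0.2588
  joint[4] = (2.9162, 12.8805) + 6.5 * (-0.9659, 0.2588) = (2.9162 + -6.2785, 12.8805 + 1.6823) = (-3.3624, 14.5628)
End effector: (-3.3624, 14.5628)

Answer: -3.3624 14.5628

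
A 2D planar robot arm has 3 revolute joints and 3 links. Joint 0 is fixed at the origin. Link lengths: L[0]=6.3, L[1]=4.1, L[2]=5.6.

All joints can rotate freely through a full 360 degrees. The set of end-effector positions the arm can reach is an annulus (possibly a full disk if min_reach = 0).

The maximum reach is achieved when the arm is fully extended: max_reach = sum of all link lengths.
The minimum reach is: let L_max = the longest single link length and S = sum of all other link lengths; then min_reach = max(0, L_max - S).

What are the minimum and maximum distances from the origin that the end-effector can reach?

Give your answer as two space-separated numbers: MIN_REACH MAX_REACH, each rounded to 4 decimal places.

Link lengths: [6.3, 4.1, 5.6]
max_reach = 6.3 + 4.1 + 5.6 = 16
L_max = max([6.3, 4.1, 5.6]) = 6.3
S (sum of others) = 16 - 6.3 = 9.7
min_reach = max(0, 6.3 - 9.7) = max(0, -3.4) = 0

Answer: 0.0000 16.0000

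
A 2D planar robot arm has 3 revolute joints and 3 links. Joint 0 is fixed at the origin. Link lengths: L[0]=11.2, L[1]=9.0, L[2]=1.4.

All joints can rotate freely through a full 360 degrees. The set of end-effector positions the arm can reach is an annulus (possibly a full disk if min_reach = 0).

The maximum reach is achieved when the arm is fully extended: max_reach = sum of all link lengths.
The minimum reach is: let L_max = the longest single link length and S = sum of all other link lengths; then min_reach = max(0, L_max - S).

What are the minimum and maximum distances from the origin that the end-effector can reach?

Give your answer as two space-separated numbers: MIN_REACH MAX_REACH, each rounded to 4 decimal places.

Link lengths: [11.2, 9.0, 1.4]
max_reach = 11.2 + 9 + 1.4 = 21.6
L_max = max([11.2, 9.0, 1.4]) = 11.2
S (sum of others) = 21.6 - 11.2 = 10.4
min_reach = max(0, 11.2 - 10.4) = max(0, 0.8) = 0.8

Answer: 0.8000 21.6000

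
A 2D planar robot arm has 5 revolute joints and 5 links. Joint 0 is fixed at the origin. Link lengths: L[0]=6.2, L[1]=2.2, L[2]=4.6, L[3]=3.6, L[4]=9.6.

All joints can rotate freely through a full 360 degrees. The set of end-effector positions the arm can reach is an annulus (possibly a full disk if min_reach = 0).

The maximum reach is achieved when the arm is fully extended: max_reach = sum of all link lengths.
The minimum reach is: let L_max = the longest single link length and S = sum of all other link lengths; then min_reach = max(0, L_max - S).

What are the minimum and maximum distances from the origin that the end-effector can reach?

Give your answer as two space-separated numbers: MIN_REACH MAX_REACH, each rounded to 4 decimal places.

Answer: 0.0000 26.2000

Derivation:
Link lengths: [6.2, 2.2, 4.6, 3.6, 9.6]
max_reach = 6.2 + 2.2 + 4.6 + 3.6 + 9.6 = 26.2
L_max = max([6.2, 2.2, 4.6, 3.6, 9.6]) = 9.6
S (sum of others) = 26.2 - 9.6 = 16.6
min_reach = max(0, 9.6 - 16.6) = max(0, -7) = 0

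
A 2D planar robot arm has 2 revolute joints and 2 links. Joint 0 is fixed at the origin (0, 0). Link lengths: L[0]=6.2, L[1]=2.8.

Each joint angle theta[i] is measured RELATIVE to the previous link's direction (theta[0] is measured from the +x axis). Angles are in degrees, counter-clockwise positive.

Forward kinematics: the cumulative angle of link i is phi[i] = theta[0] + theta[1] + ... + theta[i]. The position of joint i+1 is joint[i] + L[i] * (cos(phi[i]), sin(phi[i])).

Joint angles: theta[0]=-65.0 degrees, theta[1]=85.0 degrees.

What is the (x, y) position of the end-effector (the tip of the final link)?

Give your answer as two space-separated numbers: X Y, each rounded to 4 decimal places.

joint[0] = (0.0000, 0.0000)  (base)
link 0: phi[0] = -65 = -65 deg
  cos(-65 deg) = 0.4226, sin(-65 deg) = -0.9063
  joint[1] = (0.0000, 0.0000) + 6.2 * (0.4226, -0.9063) = (0.0000 + 2.6202, 0.0000 + -5.6191) = (2.6202, -5.6191)
link 1: phi[1] = -65 + 85 = 20 deg
  cos(20 deg) = 0.9397, sin(20 deg) = 0.3420
  joint[2] = (2.6202, -5.6191) + 2.8 * (0.9397, 0.3420) = (2.6202 + 2.6311, -5.6191 + 0.9577) = (5.2514, -4.6615)
End effector: (5.2514, -4.6615)

Answer: 5.2514 -4.6615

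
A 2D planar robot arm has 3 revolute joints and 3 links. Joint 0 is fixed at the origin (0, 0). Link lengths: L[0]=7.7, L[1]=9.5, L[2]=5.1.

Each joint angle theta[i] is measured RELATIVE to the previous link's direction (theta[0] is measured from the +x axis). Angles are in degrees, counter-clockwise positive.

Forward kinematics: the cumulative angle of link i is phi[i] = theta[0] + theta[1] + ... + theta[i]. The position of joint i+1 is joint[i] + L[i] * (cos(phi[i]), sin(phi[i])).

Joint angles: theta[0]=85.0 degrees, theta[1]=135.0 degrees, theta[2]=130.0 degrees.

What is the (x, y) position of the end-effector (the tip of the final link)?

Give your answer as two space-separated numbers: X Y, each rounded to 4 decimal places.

Answer: -1.5838 0.6786

Derivation:
joint[0] = (0.0000, 0.0000)  (base)
link 0: phi[0] = 85 = 85 deg
  cos(85 deg) = 0.0872, sin(85 deg) = 0.9962
  joint[1] = (0.0000, 0.0000) + 7.7 * (0.0872, 0.9962) = (0.0000 + 0.6711, 0.0000 + 7.6707) = (0.6711, 7.6707)
link 1: phi[1] = 85 + 135 = 220 deg
  cos(220 deg) = -0.7660, sin(220 deg) = -0.6428
  joint[2] = (0.6711, 7.6707) + 9.5 * (-0.7660, -0.6428) = (0.6711 + -7.2774, 7.6707 + -6.1065) = (-6.6063, 1.5642)
link 2: phi[2] = 85 + 135 + 130 = 350 deg
  cos(350 deg) = 0.9848, sin(350 deg) = -0.1736
  joint[3] = (-6.6063, 1.5642) + 5.1 * (0.9848, -0.1736) = (-6.6063 + 5.0225, 1.5642 + -0.8856) = (-1.5838, 0.6786)
End effector: (-1.5838, 0.6786)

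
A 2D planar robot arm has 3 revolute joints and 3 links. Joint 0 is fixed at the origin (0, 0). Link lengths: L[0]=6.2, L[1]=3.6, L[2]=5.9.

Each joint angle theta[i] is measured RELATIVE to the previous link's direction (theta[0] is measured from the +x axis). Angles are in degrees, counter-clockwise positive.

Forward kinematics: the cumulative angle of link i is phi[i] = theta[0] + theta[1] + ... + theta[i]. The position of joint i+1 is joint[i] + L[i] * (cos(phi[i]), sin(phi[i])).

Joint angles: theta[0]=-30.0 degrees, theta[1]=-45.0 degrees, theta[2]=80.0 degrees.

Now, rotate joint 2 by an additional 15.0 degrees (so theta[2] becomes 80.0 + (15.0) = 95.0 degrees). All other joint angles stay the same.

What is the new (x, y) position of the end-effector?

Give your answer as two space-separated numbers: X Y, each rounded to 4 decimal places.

joint[0] = (0.0000, 0.0000)  (base)
link 0: phi[0] = -30 = -30 deg
  cos(-30 deg) = 0.8660, sin(-30 deg) = -0.5000
  joint[1] = (0.0000, 0.0000) + 6.2 * (0.8660, -0.5000) = (0.0000 + 5.3694, 0.0000 + -3.1000) = (5.3694, -3.1000)
link 1: phi[1] = -30 + -45 = -75 deg
  cos(-75 deg) = 0.2588, sin(-75 deg) = -0.9659
  joint[2] = (5.3694, -3.1000) + 3.6 * (0.2588, -0.9659) = (5.3694 + 0.9317, -3.1000 + -3.4773) = (6.3011, -6.5773)
link 2: phi[2] = -30 + -45 + 95 = 20 deg
  cos(20 deg) = 0.9397, sin(20 deg) = 0.3420
  joint[3] = (6.3011, -6.5773) + 5.9 * (0.9397, 0.3420) = (6.3011 + 5.5442, -6.5773 + 2.0179) = (11.8453, -4.5594)
End effector: (11.8453, -4.5594)

Answer: 11.8453 -4.5594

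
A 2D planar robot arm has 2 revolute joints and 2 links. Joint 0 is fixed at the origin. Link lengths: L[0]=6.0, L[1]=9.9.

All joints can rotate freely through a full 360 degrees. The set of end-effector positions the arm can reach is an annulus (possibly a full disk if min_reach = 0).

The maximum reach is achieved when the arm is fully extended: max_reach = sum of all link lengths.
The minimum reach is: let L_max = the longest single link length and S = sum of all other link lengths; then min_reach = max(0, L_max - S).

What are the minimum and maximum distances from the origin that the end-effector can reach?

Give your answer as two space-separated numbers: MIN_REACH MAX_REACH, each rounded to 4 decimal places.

Answer: 3.9000 15.9000

Derivation:
Link lengths: [6.0, 9.9]
max_reach = 6 + 9.9 = 15.9
L_max = max([6.0, 9.9]) = 9.9
S (sum of others) = 15.9 - 9.9 = 6
min_reach = max(0, 9.9 - 6) = max(0, 3.9) = 3.9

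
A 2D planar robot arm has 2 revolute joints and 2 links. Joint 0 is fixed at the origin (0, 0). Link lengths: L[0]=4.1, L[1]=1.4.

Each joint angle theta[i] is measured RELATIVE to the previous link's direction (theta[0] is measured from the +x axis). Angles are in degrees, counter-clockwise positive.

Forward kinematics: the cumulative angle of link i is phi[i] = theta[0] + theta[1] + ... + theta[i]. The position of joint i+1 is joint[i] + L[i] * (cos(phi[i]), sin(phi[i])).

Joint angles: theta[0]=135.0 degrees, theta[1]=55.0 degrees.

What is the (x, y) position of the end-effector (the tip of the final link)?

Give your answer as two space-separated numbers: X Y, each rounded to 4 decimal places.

Answer: -4.2779 2.6560

Derivation:
joint[0] = (0.0000, 0.0000)  (base)
link 0: phi[0] = 135 = 135 deg
  cos(135 deg) = -0.7071, sin(135 deg) = 0.7071
  joint[1] = (0.0000, 0.0000) + 4.1 * (-0.7071, 0.7071) = (0.0000 + -2.8991, 0.0000 + 2.8991) = (-2.8991, 2.8991)
link 1: phi[1] = 135 + 55 = 190 deg
  cos(190 deg) = -0.9848, sin(190 deg) = -0.1736
  joint[2] = (-2.8991, 2.8991) + 1.4 * (-0.9848, -0.1736) = (-2.8991 + -1.3787, 2.8991 + -0.2431) = (-4.2779, 2.6560)
End effector: (-4.2779, 2.6560)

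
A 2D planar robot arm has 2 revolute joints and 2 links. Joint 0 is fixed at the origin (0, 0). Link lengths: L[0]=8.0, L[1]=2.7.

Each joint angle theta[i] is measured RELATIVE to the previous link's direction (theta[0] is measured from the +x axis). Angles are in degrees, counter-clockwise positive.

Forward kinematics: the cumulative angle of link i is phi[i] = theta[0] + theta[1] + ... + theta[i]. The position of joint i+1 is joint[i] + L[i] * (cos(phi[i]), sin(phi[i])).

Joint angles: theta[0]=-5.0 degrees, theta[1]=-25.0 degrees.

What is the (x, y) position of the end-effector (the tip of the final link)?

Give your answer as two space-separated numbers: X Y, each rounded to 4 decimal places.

Answer: 10.3078 -2.0472

Derivation:
joint[0] = (0.0000, 0.0000)  (base)
link 0: phi[0] = -5 = -5 deg
  cos(-5 deg) = 0.9962, sin(-5 deg) = -0.0872
  joint[1] = (0.0000, 0.0000) + 8 * (0.9962, -0.0872) = (0.0000 + 7.9696, 0.0000 + -0.6972) = (7.9696, -0.6972)
link 1: phi[1] = -5 + -25 = -30 deg
  cos(-30 deg) = 0.8660, sin(-30 deg) = -0.5000
  joint[2] = (7.9696, -0.6972) + 2.7 * (0.8660, -0.5000) = (7.9696 + 2.3383, -0.6972 + -1.3500) = (10.3078, -2.0472)
End effector: (10.3078, -2.0472)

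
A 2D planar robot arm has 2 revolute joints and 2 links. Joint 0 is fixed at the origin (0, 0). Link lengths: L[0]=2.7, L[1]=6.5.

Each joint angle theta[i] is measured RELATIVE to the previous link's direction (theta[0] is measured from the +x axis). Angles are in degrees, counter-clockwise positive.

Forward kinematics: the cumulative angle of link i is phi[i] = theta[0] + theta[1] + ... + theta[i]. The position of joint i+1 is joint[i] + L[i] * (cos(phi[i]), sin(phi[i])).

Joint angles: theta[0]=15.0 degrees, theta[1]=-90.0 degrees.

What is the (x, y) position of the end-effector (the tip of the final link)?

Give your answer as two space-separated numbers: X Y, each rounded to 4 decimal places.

joint[0] = (0.0000, 0.0000)  (base)
link 0: phi[0] = 15 = 15 deg
  cos(15 deg) = 0.9659, sin(15 deg) = 0.2588
  joint[1] = (0.0000, 0.0000) + 2.7 * (0.9659, 0.2588) = (0.0000 + 2.6080, 0.0000 + 0.6988) = (2.6080, 0.6988)
link 1: phi[1] = 15 + -90 = -75 deg
  cos(-75 deg) = 0.2588, sin(-75 deg) = -0.9659
  joint[2] = (2.6080, 0.6988) + 6.5 * (0.2588, -0.9659) = (2.6080 + 1.6823, 0.6988 + -6.2785) = (4.2903, -5.5797)
End effector: (4.2903, -5.5797)

Answer: 4.2903 -5.5797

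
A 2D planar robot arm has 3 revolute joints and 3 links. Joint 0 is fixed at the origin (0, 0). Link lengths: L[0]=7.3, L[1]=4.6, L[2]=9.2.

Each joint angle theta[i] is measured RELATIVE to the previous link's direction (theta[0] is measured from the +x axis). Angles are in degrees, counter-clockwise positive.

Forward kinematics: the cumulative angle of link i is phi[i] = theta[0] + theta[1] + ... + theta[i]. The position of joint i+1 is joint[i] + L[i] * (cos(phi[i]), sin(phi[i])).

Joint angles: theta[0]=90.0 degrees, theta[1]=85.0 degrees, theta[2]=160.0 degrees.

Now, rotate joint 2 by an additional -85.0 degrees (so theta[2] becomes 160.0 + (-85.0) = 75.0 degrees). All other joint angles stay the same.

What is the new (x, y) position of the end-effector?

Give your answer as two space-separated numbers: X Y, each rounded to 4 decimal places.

Answer: -7.7291 -0.9443

Derivation:
joint[0] = (0.0000, 0.0000)  (base)
link 0: phi[0] = 90 = 90 deg
  cos(90 deg) = 0.0000, sin(90 deg) = 1.0000
  joint[1] = (0.0000, 0.0000) + 7.3 * (0.0000, 1.0000) = (0.0000 + 0.0000, 0.0000 + 7.3000) = (0.0000, 7.3000)
link 1: phi[1] = 90 + 85 = 175 deg
  cos(175 deg) = -0.9962, sin(175 deg) = 0.0872
  joint[2] = (0.0000, 7.3000) + 4.6 * (-0.9962, 0.0872) = (0.0000 + -4.5825, 7.3000 + 0.4009) = (-4.5825, 7.7009)
link 2: phi[2] = 90 + 85 + 75 = 250 deg
  cos(250 deg) = -0.3420, sin(250 deg) = -0.9397
  joint[3] = (-4.5825, 7.7009) + 9.2 * (-0.3420, -0.9397) = (-4.5825 + -3.1466, 7.7009 + -8.6452) = (-7.7291, -0.9443)
End effector: (-7.7291, -0.9443)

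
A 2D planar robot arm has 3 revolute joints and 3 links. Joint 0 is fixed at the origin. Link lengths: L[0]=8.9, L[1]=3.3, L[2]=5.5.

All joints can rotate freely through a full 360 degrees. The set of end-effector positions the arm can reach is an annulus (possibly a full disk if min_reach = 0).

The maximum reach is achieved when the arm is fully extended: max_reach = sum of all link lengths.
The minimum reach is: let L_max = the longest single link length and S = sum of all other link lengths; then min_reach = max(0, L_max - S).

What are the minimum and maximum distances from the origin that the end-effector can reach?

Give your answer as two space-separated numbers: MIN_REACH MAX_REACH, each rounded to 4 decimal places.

Link lengths: [8.9, 3.3, 5.5]
max_reach = 8.9 + 3.3 + 5.5 = 17.7
L_max = max([8.9, 3.3, 5.5]) = 8.9
S (sum of others) = 17.7 - 8.9 = 8.8
min_reach = max(0, 8.9 - 8.8) = max(0, 0.1) = 0.1

Answer: 0.1000 17.7000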